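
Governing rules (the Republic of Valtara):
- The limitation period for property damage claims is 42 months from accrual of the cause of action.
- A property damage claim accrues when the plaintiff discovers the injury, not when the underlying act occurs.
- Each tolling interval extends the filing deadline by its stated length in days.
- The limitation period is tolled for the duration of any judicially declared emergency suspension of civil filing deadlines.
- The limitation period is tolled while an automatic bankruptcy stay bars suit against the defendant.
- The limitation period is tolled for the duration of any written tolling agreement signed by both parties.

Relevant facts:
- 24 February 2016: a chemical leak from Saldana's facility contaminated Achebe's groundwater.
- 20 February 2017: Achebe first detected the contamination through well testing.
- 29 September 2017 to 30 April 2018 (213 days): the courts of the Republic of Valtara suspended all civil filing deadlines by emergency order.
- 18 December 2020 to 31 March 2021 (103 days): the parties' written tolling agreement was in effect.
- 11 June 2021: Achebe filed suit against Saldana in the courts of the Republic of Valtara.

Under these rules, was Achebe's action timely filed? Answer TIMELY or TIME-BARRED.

TIMELY

Accrual is tied to discovery, so the period began on 20 February 2017 rather than on 24 February 2016 when the act occurred.
The untolled deadline — 42 months after 20 February 2017 — is 20 August 2020.
The period was tolled for 213 days by the emergency suspension of filing deadlines (29 September 2017 to 30 April 2018), pushing the deadline to 21 March 2021.
The written tolling agreement from 18 December 2020 to 31 March 2021 tolled the period for 103 days, extending the deadline to 2 July 2021.
The 11 June 2021 filing precedes the 2 July 2021 deadline; the claim is timely.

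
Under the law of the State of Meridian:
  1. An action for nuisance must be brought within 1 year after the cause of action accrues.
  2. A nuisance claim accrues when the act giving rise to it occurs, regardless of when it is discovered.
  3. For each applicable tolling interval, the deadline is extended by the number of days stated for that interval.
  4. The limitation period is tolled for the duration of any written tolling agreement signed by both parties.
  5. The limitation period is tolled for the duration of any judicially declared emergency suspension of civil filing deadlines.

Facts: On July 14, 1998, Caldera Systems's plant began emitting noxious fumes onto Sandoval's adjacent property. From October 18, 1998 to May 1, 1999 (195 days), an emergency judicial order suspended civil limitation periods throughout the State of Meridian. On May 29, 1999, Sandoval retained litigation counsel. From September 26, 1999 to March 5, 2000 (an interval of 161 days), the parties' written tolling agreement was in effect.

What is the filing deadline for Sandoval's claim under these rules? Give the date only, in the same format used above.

July 4, 2000

The claim accrued on July 14, 1998, when the wrongful act occurred.
1 year from July 14, 1998 is July 14, 1999.
The emergency suspension of filing deadlines from October 18, 1998 to May 1, 1999 tolled the period for 195 days, extending the deadline to January 25, 2000.
Because the written tolling agreement ran from September 26, 1999 to March 5, 2000, the deadline is extended by 161 days to July 4, 2000.
None of the other events listed affects the running of the period under the stated rules.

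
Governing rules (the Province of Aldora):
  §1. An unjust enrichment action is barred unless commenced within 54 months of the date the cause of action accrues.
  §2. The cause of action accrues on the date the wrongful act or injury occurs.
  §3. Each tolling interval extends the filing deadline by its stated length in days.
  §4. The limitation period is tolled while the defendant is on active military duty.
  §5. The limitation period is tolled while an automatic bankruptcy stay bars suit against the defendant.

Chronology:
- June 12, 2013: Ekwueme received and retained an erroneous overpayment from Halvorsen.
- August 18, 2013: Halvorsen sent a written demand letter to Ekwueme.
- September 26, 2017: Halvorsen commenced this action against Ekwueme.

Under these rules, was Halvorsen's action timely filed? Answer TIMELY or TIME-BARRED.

TIMELY

The cause of action accrued on June 12, 2013, the date of the act.
54 months from June 12, 2013 is December 12, 2017.
Nothing else in the chronology tolls or restarts the period.
Halvorsen filed on September 26, 2017, before the December 12, 2017 deadline, so the action is timely.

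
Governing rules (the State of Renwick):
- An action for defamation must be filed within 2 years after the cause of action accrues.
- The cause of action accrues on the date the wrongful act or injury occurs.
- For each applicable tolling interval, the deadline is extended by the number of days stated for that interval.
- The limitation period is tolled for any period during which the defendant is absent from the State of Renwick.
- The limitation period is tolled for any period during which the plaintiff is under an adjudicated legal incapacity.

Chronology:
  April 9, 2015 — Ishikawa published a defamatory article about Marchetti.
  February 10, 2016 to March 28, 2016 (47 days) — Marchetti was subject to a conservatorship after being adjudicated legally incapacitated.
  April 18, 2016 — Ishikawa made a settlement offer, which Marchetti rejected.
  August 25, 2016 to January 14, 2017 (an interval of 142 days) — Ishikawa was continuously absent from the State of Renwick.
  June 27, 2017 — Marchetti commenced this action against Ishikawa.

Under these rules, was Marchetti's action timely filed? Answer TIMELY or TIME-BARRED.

The claim accrued on April 9, 2015, when the wrongful act occurred.
2 years from April 9, 2015 is April 9, 2017.
Because the plaintiff's legal incapacity ran from February 10, 2016 to March 28, 2016, the deadline is extended by 47 days to May 26, 2017.
The defendant's absence from the jurisdiction from August 25, 2016 to January 14, 2017 tolled the period for 142 days, extending the deadline to October 15, 2017.
Nothing else in the chronology tolls or restarts the period.
Marchetti filed on June 27, 2017, before the October 15, 2017 deadline, so the action is timely.

TIMELY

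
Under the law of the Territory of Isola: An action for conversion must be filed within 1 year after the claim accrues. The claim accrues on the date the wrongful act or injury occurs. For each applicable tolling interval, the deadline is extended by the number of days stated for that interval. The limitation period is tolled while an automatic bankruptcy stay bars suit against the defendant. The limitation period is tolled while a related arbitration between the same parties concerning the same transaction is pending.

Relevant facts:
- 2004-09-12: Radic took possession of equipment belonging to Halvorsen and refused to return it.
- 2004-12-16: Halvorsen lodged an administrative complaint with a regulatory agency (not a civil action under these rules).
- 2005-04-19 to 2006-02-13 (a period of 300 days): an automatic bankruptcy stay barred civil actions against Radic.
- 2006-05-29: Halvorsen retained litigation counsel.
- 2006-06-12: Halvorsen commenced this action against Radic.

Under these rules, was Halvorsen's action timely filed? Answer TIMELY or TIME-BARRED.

The claim accrued on 2004-09-12, the date of the act.
1 year from 2004-09-12 is 2005-09-12.
The automatic bankruptcy stay from 2005-04-19 to 2006-02-13 tolled the period for 300 days, extending the deadline to 2006-07-09.
Nothing else in the chronology tolls or restarts the period.
The 2006-06-12 filing precedes the 2006-07-09 deadline; the claim is timely.

TIMELY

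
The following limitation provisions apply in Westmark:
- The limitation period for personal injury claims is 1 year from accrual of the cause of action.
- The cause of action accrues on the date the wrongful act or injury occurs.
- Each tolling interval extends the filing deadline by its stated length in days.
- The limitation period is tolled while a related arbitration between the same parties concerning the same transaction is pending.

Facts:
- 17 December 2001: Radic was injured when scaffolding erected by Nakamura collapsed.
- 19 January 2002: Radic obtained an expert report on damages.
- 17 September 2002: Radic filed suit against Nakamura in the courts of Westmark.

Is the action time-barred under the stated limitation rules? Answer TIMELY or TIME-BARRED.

TIMELY

The limitation period began to run on 17 December 2001.
1 year from 17 December 2001 is 17 December 2002.
None of the other events listed affects the running of the period under the stated rules.
The 17 September 2002 filing precedes the 17 December 2002 deadline; the claim is timely.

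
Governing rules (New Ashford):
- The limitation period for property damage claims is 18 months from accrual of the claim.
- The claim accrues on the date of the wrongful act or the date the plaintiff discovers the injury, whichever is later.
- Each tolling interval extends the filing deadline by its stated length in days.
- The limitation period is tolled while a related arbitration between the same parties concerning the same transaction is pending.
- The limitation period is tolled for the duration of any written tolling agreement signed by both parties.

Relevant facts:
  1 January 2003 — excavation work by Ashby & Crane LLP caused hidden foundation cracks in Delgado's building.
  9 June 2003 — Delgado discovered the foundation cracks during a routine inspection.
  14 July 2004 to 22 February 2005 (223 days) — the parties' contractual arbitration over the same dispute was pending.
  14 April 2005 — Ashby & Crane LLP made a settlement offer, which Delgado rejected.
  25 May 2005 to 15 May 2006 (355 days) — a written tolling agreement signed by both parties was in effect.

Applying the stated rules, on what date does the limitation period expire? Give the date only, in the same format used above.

10 July 2006

The claim accrued on 9 June 2003 — the later of the 1 January 2003 act and the 9 June 2003 discovery.
The untolled deadline — 18 months after 9 June 2003 — is 9 December 2004.
The period was tolled for 223 days by the pending related arbitration (14 July 2004 to 22 February 2005), pushing the deadline to 20 July 2005.
The period was tolled for 355 days by the written tolling agreement (25 May 2005 to 15 May 2006), pushing the deadline to 10 July 2006.
Nothing else in the chronology tolls or restarts the period.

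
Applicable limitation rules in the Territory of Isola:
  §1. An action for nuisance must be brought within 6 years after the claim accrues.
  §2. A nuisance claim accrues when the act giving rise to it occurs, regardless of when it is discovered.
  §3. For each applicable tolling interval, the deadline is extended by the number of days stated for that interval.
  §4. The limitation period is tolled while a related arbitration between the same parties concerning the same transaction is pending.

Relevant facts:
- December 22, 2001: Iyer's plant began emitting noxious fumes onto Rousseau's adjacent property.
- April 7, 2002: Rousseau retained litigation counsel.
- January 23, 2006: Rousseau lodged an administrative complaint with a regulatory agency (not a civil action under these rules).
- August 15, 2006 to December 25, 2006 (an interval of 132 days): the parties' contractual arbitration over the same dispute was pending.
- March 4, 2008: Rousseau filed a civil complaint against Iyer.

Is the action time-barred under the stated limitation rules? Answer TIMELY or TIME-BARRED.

TIMELY

The claim accrued on December 22, 2001, when the wrongful act occurred.
6 years from December 22, 2001 is December 22, 2007.
Because the pending related arbitration ran from August 15, 2006 to December 25, 2006, the deadline is extended by 132 days to May 2, 2008.
The other events in the timeline have no effect on the limitation period under the stated rules.
Filing on March 4, 2008 beat the May 2, 2008 deadline — the action is timely.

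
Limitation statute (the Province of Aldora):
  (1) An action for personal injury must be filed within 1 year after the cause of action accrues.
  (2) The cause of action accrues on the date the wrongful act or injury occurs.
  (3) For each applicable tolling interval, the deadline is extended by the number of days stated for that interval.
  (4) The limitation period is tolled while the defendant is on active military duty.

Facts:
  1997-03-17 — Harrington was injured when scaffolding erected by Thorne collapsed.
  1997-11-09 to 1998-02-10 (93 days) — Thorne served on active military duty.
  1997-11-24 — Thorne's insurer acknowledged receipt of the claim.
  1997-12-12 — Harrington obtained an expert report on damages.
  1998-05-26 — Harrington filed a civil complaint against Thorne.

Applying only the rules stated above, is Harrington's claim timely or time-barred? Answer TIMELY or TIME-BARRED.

The cause of action accrued on 1997-03-17, the date of the act.
The untolled deadline — 1 year after 1997-03-17 — is 1998-03-17.
The period was tolled for 93 days by the defendant's active military service (1997-11-09 to 1998-02-10), pushing the deadline to 1998-06-18.
Nothing else in the chronology tolls or restarts the period.
The 1998-05-26 filing precedes the 1998-06-18 deadline; the claim is timely.

TIMELY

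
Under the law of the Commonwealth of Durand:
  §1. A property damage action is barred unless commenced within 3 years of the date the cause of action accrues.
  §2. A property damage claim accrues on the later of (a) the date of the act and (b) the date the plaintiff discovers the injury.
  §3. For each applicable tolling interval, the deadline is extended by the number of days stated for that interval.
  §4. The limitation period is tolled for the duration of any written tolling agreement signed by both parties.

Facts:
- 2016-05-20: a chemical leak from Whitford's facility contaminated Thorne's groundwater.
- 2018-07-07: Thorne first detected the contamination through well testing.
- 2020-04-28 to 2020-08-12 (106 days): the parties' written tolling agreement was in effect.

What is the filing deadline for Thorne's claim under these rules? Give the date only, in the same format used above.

2021-10-21

Taking the later of the act (2016-05-20) and discovery (2018-07-07), the claim accrued on 2018-07-07.
Adding the 3 years base period to 2018-07-07 gives a deadline of 2021-07-07, before any tolling.
The written tolling agreement from 2020-04-28 to 2020-08-12 tolled the period for 106 days, extending the deadline to 2021-10-21.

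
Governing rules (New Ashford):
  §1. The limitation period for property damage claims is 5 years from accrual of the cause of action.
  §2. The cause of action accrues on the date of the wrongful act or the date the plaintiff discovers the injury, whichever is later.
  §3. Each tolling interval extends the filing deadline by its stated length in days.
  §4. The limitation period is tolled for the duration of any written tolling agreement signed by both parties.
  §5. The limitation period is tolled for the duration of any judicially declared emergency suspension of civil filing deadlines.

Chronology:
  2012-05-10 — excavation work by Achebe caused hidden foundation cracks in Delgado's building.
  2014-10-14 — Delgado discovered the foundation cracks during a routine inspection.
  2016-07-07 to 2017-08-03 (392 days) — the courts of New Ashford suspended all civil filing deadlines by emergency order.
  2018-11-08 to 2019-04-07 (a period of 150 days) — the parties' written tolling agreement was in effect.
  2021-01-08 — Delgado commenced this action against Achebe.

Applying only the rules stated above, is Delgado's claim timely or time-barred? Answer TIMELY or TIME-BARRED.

Because discovery on 2014-10-14 post-dates the 2012-05-10 act, accrual under the later-of rule falls on 2014-10-14.
5 years from 2014-10-14 is 2019-10-14.
The emergency suspension of filing deadlines from 2016-07-07 to 2017-08-03 tolled the period for 392 days, extending the deadline to 2020-11-09.
The written tolling agreement from 2018-11-08 to 2019-04-07 tolled the period for 150 days, extending the deadline to 2021-04-08.
Filing on 2021-01-08 beat the 2021-04-08 deadline — the action is timely.

TIMELY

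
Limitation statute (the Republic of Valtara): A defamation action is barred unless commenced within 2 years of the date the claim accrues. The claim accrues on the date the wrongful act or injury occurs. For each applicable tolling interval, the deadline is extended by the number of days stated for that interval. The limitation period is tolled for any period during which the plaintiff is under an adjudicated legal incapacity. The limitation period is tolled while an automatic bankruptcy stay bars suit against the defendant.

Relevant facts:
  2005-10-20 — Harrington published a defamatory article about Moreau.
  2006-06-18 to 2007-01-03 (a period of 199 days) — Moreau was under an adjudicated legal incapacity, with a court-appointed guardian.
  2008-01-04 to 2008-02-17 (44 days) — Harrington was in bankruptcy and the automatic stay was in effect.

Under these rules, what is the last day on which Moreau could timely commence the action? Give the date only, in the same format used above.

The claim accrued on 2005-10-20, when the wrongful act occurred.
Adding the 2 years base period to 2005-10-20 gives a deadline of 2007-10-20, before any tolling.
The plaintiff's legal incapacity from 2006-06-18 to 2007-01-03 tolled the period for 199 days, extending the deadline to 2008-05-06.
The automatic bankruptcy stay from 2008-01-04 to 2008-02-17 tolled the period for 44 days, extending the deadline to 2008-06-19.

2008-06-19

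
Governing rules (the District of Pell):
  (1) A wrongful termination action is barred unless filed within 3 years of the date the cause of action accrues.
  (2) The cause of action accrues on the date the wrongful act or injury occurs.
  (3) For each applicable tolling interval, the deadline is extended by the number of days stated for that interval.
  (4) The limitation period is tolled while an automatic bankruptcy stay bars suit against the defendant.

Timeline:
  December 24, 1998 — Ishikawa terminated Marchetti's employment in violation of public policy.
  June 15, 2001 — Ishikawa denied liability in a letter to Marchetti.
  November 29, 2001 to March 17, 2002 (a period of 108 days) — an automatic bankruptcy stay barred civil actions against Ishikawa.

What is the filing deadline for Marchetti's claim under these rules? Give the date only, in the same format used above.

April 11, 2002

The cause of action accrued on December 24, 1998, the date of the act.
The untolled deadline — 3 years after December 24, 1998 — is December 24, 2001.
The period was tolled for 108 days by the automatic bankruptcy stay (November 29, 2001 to March 17, 2002), pushing the deadline to April 11, 2002.
The other events in the timeline have no effect on the limitation period under the stated rules.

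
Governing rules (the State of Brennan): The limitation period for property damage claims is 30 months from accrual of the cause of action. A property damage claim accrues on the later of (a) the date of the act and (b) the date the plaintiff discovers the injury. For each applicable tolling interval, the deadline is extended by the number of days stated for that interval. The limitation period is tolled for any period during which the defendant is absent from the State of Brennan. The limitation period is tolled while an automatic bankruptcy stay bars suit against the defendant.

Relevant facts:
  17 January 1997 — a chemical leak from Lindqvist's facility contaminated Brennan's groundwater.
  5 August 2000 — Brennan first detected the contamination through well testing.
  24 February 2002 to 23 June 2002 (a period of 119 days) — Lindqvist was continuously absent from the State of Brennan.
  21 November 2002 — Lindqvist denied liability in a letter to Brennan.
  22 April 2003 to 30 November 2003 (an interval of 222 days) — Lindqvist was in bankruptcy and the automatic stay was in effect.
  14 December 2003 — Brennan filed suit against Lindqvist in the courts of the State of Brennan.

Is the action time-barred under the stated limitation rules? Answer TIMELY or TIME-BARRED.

Because discovery on 5 August 2000 post-dates the 17 January 1997 act, accrual under the later-of rule falls on 5 August 2000.
The untolled deadline — 30 months after 5 August 2000 — is 5 February 2003.
Because the defendant's absence from the jurisdiction ran from 24 February 2002 to 23 June 2002, the deadline is extended by 119 days to 4 June 2003.
The period was tolled for 222 days by the automatic bankruptcy stay (22 April 2003 to 30 November 2003), pushing the deadline to 12 January 2004.
Nothing else in the chronology tolls or restarts the period.
The 14 December 2003 filing precedes the 12 January 2004 deadline; the claim is timely.

TIMELY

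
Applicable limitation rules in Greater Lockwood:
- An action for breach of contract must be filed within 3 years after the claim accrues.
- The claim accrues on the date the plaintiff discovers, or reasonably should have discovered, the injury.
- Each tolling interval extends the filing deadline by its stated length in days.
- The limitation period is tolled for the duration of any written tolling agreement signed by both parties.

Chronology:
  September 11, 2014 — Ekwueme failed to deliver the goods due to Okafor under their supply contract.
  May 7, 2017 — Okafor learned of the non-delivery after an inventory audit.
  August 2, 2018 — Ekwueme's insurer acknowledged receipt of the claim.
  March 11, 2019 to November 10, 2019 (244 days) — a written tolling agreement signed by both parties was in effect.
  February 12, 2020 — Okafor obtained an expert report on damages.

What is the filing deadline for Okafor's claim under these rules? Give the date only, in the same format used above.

January 6, 2021

The claim did not accrue until Okafor discovered the injury on May 7, 2017; the September 11, 2014 act date does not start the clock under the stated rule.
Adding the 3 years base period to May 7, 2017 gives a deadline of May 7, 2020, before any tolling.
Because the written tolling agreement ran from March 11, 2019 to November 10, 2019, the deadline is extended by 244 days to January 6, 2021.
None of the other events listed affects the running of the period under the stated rules.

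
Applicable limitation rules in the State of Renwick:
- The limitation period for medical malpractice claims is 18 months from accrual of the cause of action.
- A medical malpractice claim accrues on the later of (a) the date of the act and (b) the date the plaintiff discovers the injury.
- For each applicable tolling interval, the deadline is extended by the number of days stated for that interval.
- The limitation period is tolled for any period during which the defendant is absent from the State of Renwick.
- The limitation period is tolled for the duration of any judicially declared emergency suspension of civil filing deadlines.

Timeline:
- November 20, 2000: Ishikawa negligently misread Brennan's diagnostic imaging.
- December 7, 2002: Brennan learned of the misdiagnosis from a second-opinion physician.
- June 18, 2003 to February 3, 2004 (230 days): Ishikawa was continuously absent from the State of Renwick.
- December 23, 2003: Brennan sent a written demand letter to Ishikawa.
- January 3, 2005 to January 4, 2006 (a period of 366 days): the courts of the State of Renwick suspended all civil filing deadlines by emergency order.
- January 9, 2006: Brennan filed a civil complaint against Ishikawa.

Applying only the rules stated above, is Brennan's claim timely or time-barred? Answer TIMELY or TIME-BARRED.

TIMELY

Because discovery on December 7, 2002 post-dates the November 20, 2000 act, accrual under the later-of rule falls on December 7, 2002.
18 months from December 7, 2002 is June 7, 2004.
The defendant's absence from the jurisdiction from June 18, 2003 to February 3, 2004 tolled the period for 230 days, extending the deadline to January 23, 2005.
The period was tolled for 366 days by the emergency suspension of filing deadlines (January 3, 2005 to January 4, 2006), pushing the deadline to January 24, 2006.
None of the other events listed affects the running of the period under the stated rules.
The January 9, 2006 filing precedes the January 24, 2006 deadline; the claim is timely.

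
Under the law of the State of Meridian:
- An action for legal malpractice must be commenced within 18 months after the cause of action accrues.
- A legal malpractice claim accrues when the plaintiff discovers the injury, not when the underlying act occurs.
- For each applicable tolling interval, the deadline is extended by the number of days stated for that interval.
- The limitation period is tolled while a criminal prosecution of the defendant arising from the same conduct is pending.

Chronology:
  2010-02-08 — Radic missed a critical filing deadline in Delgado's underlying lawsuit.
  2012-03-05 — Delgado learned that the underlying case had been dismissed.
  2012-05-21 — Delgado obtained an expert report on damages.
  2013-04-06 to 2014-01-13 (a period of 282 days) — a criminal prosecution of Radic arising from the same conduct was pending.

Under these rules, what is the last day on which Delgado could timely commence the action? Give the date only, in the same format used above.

The claim did not accrue until Delgado discovered the injury on 2012-03-05; the 2010-02-08 act date does not start the clock under the stated rule.
The untolled deadline — 18 months after 2012-03-05 — is 2013-09-05.
Because the pending criminal prosecution ran from 2013-04-06 to 2014-01-13, the deadline is extended by 282 days to 2014-06-14.
Nothing else in the chronology tolls or restarts the period.

2014-06-14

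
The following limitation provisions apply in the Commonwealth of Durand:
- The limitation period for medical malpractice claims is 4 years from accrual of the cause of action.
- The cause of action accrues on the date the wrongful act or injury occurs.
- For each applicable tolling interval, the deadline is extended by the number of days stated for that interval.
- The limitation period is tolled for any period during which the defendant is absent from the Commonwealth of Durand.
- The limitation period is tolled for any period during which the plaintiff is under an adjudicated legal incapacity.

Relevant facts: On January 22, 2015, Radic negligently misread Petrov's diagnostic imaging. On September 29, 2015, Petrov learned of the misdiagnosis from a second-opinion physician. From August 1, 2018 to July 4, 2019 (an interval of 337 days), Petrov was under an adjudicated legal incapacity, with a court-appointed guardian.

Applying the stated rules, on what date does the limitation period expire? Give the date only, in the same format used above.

December 25, 2019

Accrual is governed by the date of the act, so the period began to run on January 22, 2015; the later discovery on September 29, 2015 is irrelevant under the stated rule.
The untolled deadline — 4 years after January 22, 2015 — is January 22, 2019.
The plaintiff's legal incapacity from August 1, 2018 to July 4, 2019 tolled the period for 337 days, extending the deadline to December 25, 2019.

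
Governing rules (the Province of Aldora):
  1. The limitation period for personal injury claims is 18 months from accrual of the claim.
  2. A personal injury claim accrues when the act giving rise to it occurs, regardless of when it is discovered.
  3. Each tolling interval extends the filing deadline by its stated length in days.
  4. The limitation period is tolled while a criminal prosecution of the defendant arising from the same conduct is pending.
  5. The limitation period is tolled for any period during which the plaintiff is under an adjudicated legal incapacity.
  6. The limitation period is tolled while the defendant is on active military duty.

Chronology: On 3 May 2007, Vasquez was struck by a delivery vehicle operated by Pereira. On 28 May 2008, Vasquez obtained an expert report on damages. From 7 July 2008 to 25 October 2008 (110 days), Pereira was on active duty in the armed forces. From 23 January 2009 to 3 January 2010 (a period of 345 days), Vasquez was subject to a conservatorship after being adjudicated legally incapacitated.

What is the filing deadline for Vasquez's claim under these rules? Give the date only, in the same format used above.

1 February 2010

The claim accrued on 3 May 2007, the date of the act.
Adding the 18 months base period to 3 May 2007 gives a deadline of 3 November 2008, before any tolling.
The defendant's active military service from 7 July 2008 to 25 October 2008 tolled the period for 110 days, extending the deadline to 21 February 2009.
The plaintiff's legal incapacity from 23 January 2009 to 3 January 2010 tolled the period for 345 days, extending the deadline to 1 February 2010.
The other events in the timeline have no effect on the limitation period under the stated rules.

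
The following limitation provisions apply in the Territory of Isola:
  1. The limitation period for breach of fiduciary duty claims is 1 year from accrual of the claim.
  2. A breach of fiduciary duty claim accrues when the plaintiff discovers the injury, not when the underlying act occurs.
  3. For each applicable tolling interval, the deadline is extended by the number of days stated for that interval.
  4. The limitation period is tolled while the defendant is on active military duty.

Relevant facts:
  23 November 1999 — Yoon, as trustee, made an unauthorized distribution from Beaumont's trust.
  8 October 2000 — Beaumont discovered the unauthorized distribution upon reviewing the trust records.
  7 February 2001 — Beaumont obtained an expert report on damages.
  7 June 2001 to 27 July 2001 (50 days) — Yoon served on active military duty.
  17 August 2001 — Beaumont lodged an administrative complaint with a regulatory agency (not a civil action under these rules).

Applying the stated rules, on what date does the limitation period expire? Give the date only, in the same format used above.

27 November 2001

Under the discovery rule, the claim accrued on 8 October 2000, when Beaumont discovered the injury — not on the 23 November 1999 date of the underlying act.
1 year from 8 October 2000 is 8 October 2001.
The defendant's active military service from 7 June 2001 to 27 July 2001 tolled the period for 50 days, extending the deadline to 27 November 2001.
Nothing else in the chronology tolls or restarts the period.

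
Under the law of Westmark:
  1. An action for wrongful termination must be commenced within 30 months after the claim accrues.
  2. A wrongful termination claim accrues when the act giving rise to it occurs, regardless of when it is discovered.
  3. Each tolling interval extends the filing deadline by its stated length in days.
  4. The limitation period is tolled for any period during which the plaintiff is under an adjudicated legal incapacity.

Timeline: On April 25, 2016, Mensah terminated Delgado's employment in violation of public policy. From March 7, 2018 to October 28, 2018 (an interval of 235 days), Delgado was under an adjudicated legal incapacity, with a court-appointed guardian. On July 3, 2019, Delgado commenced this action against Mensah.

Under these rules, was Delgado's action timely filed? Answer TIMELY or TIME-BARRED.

TIME-BARRED

The claim accrued on April 25, 2016, when the wrongful act occurred.
Adding the 30 months base period to April 25, 2016 gives a deadline of October 25, 2018, before any tolling.
Because the plaintiff's legal incapacity ran from March 7, 2018 to October 28, 2018, the deadline is extended by 235 days to June 17, 2019.
Delgado filed on July 3, 2019, after the June 17, 2019 deadline, so the action is time-barred.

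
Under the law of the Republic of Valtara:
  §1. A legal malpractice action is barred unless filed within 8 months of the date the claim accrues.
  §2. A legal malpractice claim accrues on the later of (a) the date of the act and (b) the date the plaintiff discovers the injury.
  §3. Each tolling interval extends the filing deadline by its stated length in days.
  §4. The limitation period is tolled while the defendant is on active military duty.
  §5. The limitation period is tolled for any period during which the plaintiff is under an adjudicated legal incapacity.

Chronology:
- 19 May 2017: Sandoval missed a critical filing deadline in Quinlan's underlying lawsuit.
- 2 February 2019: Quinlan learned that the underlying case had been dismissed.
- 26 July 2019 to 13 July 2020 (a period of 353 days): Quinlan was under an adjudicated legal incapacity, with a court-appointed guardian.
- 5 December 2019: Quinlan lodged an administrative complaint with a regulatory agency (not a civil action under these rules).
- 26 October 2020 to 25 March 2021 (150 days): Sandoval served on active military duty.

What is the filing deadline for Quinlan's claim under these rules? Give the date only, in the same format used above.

Taking the later of the act (19 May 2017) and discovery (2 February 2019), the claim accrued on 2 February 2019.
Adding the 8 months base period to 2 February 2019 gives a deadline of 2 October 2019, before any tolling.
The period was tolled for 353 days by the plaintiff's legal incapacity (26 July 2019 to 13 July 2020), pushing the deadline to 19 September 2020.
The defendant's active military service from 26 October 2020 to 25 March 2021 began after the period had already run on 19 September 2020, so it has no tolling effect.
Nothing else in the chronology tolls or restarts the period.

19 September 2020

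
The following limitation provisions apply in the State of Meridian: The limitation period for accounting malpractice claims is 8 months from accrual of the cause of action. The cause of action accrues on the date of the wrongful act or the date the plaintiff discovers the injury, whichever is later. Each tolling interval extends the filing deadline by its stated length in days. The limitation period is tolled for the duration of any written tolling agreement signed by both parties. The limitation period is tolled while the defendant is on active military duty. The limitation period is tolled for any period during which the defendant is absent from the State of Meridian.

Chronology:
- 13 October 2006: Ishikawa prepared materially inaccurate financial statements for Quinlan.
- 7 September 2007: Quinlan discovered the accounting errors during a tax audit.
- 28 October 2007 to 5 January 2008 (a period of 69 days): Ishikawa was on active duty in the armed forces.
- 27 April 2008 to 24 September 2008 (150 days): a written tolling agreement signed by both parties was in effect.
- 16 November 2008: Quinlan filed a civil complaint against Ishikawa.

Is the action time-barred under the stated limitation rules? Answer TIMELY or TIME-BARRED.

TIMELY

The claim accrued on 7 September 2007 — the later of the 13 October 2006 act and the 7 September 2007 discovery.
The untolled deadline — 8 months after 7 September 2007 — is 7 May 2008.
Because the defendant's active military service ran from 28 October 2007 to 5 January 2008, the deadline is extended by 69 days to 15 July 2008.
The period was tolled for 150 days by the written tolling agreement (27 April 2008 to 24 September 2008), pushing the deadline to 12 December 2008.
Filing on 16 November 2008 beat the 12 December 2008 deadline — the action is timely.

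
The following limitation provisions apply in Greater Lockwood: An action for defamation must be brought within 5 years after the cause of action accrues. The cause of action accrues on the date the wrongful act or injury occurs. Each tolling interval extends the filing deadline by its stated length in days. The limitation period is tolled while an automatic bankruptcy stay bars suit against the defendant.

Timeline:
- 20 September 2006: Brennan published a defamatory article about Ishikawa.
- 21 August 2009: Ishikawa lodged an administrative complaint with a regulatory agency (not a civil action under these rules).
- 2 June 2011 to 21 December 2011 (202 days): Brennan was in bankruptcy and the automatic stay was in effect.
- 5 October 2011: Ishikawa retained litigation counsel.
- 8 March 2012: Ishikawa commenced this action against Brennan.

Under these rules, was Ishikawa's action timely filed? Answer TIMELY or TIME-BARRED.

The limitation period began to run on 20 September 2006.
5 years from 20 September 2006 is 20 September 2011.
Because the automatic bankruptcy stay ran from 2 June 2011 to 21 December 2011, the deadline is extended by 202 days to 9 April 2012.
The other events in the timeline have no effect on the limitation period under the stated rules.
The 8 March 2012 filing precedes the 9 April 2012 deadline; the claim is timely.

TIMELY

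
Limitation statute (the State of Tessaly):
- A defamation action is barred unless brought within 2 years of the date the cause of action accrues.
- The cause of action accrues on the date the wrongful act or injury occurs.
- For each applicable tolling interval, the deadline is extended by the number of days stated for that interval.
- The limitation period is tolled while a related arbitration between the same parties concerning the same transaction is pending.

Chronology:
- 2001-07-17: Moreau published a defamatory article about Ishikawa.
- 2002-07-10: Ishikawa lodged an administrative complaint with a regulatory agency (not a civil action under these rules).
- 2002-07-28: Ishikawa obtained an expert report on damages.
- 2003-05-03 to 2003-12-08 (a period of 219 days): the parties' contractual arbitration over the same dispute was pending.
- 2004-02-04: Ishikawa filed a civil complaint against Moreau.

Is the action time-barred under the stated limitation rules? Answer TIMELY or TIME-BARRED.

TIMELY

The limitation period began to run on 2001-07-17.
2 years from 2001-07-17 is 2003-07-17.
The pending related arbitration from 2003-05-03 to 2003-12-08 tolled the period for 219 days, extending the deadline to 2004-02-21.
None of the other events listed affects the running of the period under the stated rules.
Filing on 2004-02-04 beat the 2004-02-21 deadline — the action is timely.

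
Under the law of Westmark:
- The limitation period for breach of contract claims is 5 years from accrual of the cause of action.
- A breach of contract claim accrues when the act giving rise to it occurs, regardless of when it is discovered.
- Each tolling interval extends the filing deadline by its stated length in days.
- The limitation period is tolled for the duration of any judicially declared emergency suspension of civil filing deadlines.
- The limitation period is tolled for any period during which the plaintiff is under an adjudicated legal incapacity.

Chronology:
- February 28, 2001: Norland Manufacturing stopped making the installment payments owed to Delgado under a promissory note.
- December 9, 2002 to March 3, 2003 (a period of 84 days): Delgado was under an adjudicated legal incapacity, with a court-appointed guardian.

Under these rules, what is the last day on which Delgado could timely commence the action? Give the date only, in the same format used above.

May 23, 2006

The cause of action accrued on February 28, 2001, the date of the act.
The untolled deadline — 5 years after February 28, 2001 — is February 28, 2006.
The plaintiff's legal incapacity from December 9, 2002 to March 3, 2003 tolled the period for 84 days, extending the deadline to May 23, 2006.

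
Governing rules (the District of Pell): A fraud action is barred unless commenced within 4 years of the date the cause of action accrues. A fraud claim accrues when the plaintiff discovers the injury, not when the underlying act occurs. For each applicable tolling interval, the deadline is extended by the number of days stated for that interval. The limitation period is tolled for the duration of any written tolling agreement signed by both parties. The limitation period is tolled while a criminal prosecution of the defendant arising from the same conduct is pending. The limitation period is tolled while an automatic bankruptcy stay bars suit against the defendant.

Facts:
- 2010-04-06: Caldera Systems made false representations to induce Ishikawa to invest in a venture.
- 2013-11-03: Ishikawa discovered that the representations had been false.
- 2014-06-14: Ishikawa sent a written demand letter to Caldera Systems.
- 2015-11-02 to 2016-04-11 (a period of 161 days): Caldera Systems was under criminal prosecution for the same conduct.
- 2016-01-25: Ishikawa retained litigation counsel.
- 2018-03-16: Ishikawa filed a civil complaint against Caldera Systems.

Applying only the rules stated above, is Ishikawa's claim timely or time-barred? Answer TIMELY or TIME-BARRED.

TIMELY

The claim did not accrue until Ishikawa discovered the injury on 2013-11-03; the 2010-04-06 act date does not start the clock under the stated rule.
Adding the 4 years base period to 2013-11-03 gives a deadline of 2017-11-03, before any tolling.
Because the pending criminal prosecution ran from 2015-11-02 to 2016-04-11, the deadline is extended by 161 days to 2018-04-13.
None of the other events listed affects the running of the period under the stated rules.
Ishikawa filed on 2018-03-16, before the 2018-04-13 deadline, so the action is timely.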